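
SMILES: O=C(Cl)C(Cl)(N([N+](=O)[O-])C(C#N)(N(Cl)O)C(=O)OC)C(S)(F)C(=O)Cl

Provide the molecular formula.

C8H5Cl4FN4O7S

Heavy atoms from the SMILES: 8 C, 4 Cl, 1 F, 4 N, 7 O, 1 S.
Implicit hydrogens by atom environment:
  7 × C: no H
  5 × O: no H
  4 × Cl: no H
  3 × N: no H
  1 × C: 3 H
  1 × F: no H
  1 × N (charge +1): no H
  1 × O: 1 H
  1 × O (charge -1): no H
  1 × S: 1 H
  Total hydrogens = 5.
Molecular formula: C8H5Cl4FN4O7S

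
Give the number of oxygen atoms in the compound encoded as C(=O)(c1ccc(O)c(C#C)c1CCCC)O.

3

The symbol for oxygen appears 3 times in the SMILES.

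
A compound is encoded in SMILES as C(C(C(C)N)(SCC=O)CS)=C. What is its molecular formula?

Heavy atoms from the SMILES: 8 C, 1 N, 1 O, 2 S.
Implicit hydrogens by atom environment:
  3 × C: 2 H each → 6
  3 × C: 1 H each → 3
  1 × C: 3 H
  1 × C: no H
  1 × N: 2 H
  1 × O: no H
  1 × S: 1 H
  1 × S: no H
  Total hydrogens = 15.
Molecular formula: C8H15NOS2

C8H15NOS2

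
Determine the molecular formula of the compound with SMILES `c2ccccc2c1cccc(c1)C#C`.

C14H10

Heavy atoms from the SMILES: 14 C.
Implicit hydrogens by atom environment:
  9 × C (aromatic): 1 H each → 9
  3 × C (aromatic): no H
  1 × C: 1 H
  1 × C: no H
  Total hydrogens = 10.
Molecular formula: C14H10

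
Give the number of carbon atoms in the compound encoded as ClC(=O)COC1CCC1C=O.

7

The symbol for carbon appears 7 times in the SMILES. (Cl is a single chlorine, not C + l.)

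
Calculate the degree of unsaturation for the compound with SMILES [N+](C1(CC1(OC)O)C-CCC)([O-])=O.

Molecular formula from the SMILES: C8H15NO4.
DoU = (2C + 2 + N − H − X)/2 = (2·8 + 2 + 1 − 15 − 0)/2 = 4/2 = 2.
(Structurally: 1 ring(s) + 1 π bond(s) = 2.)

2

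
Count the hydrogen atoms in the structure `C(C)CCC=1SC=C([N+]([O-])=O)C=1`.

11

Hydrogens are implicit in SMILES; fill each atom to its normal valence:
  3 × C: 2 H each → 6
  2 × C (aromatic): 1 H each → 2
  2 × C (aromatic): no H
  1 × C: 3 H
  1 × N (charge +1): no H
  1 × O: no H
  1 × O (charge -1): no H
  1 × S (aromatic): no H
  Total hydrogens = 11.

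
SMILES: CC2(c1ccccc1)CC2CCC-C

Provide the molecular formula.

Heavy atoms from the SMILES: 14 C.
Implicit hydrogens by atom environment:
  5 × C (aromatic): 1 H each → 5
  4 × C: 2 H each → 8
  2 × C: 3 H each → 6
  1 × C: 1 H
  1 × C: no H
  1 × C (aromatic): no H
  Total hydrogens = 20.
Molecular formula: C14H20

C14H20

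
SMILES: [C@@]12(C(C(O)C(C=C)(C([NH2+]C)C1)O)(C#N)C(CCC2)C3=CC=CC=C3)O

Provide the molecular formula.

Heavy atoms from the SMILES: 20 C, 2 N, 3 O.
Implicit hydrogens by atom environment:
  5 × C: 2 H each → 10
  5 × C (aromatic): 1 H each → 5
  4 × C: 1 H each → 4
  4 × C: no H
  3 × O: 1 H each → 3
  1 × C: 3 H
  1 × C (aromatic): no H
  1 × N (charge +1): 2 H
  1 × N: no H
  Total hydrogens = 27.
Net charge +1.
Molecular formula: C20H27N2O3+

C20H27N2O3+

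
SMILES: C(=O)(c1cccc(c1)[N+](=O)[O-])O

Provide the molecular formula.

C7H5NO4

Heavy atoms from the SMILES: 7 C, 1 N, 4 O.
Implicit hydrogens by atom environment:
  4 × C (aromatic): 1 H each → 4
  2 × C (aromatic): no H
  2 × O: no H
  1 × C: no H
  1 × N (charge +1): no H
  1 × O: 1 H
  1 × O (charge -1): no H
  Total hydrogens = 5.
Molecular formula: C7H5NO4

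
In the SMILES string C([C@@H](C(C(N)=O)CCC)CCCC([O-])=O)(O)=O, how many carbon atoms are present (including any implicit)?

11

The symbol for carbon appears 11 times in the SMILES.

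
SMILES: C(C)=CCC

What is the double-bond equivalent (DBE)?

Molecular formula from the SMILES: C5H10.
DoU = (2C + 2 + N − H − X)/2 = (2·5 + 2 + 0 − 10 − 0)/2 = 2/2 = 1.
(Structurally: 0 ring(s) + 1 π bond(s) = 1.)

1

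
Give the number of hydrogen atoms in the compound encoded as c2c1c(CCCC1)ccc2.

Hydrogens are implicit in SMILES; fill each atom to its normal valence:
  4 × C: 2 H each → 8
  4 × C (aromatic): 1 H each → 4
  2 × C (aromatic): no H
  Total hydrogens = 12.

12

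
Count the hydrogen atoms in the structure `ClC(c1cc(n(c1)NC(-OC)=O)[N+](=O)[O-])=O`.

6

Hydrogens are implicit in SMILES; fill each atom to its normal valence:
  4 × O: no H
  2 × C (aromatic): 1 H each → 2
  2 × C (aromatic): no H
  2 × C: no H
  1 × C: 3 H
  1 × Cl: no H
  1 × N: 1 H
  1 × N (aromatic): no H
  1 × N (charge +1): no H
  1 × O (charge -1): no H
  Total hydrogens = 6.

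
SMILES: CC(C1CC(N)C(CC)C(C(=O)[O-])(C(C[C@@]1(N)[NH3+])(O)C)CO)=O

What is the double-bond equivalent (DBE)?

Molecular formula from the SMILES: C15H29N3O5.
DoU = (2C + 2 + N − H − X)/2 = (2·15 + 2 + 3 − 29 − 0)/2 = 6/2 = 3.
(Structurally: 1 ring(s) + 2 π bond(s) = 3.)

3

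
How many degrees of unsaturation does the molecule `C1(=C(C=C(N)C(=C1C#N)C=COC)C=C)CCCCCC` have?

8

Molecular formula from the SMILES: C18H24N2O.
DoU = (2C + 2 + N − H − X)/2 = (2·18 + 2 + 2 − 24 − 0)/2 = 16/2 = 8.
(Structurally: 1 ring(s) + 7 π bond(s) = 8.)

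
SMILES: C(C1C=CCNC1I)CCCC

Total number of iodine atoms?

1

The symbol for iodine appears 1 time in the SMILES.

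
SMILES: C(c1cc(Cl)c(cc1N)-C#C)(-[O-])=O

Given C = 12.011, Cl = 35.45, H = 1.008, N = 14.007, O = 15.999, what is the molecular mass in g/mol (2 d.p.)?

194.59

Molecular formula: C9H5ClNO2-.
M = 9×12.011 + 1×35.45 + 5×1.008 + 1×14.007 + 2×15.999 = 194.59 g/mol.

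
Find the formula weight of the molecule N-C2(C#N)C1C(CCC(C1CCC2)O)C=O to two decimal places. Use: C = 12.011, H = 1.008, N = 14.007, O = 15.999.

Molecular formula: C12H18N2O2.
M = 12×12.011 + 18×1.008 + 2×14.007 + 2×15.999 = 222.29 g/mol.

222.29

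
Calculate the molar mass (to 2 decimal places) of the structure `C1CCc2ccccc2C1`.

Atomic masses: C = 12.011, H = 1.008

Molecular formula: C10H12.
M = 10×12.011 + 12×1.008 = 132.21 g/mol.

132.21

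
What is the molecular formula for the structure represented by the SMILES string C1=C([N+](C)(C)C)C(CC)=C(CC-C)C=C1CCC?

Heavy atoms from the SMILES: 17 C, 1 N.
Implicit hydrogens by atom environment:
  6 × C: 3 H each → 18
  5 × C: 2 H each → 10
  4 × C (aromatic): no H
  2 × C (aromatic): 1 H each → 2
  1 × N (charge +1): no H
  Total hydrogens = 30.
Net charge +1.
Molecular formula: C17H30N+

C17H30N+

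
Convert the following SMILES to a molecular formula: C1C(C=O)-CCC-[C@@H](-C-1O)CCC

C11H20O2

Heavy atoms from the SMILES: 11 C, 2 O.
Implicit hydrogens by atom environment:
  6 × C: 2 H each → 12
  4 × C: 1 H each → 4
  1 × C: 3 H
  1 × O: 1 H
  1 × O: no H
  Total hydrogens = 20.
Molecular formula: C11H20O2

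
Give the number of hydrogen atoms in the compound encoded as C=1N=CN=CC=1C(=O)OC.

Hydrogens are implicit in SMILES; fill each atom to its normal valence:
  3 × C (aromatic): 1 H each → 3
  2 × N (aromatic): no H
  2 × O: no H
  1 × C: 3 H
  1 × C (aromatic): no H
  1 × C: no H
  Total hydrogens = 6.

6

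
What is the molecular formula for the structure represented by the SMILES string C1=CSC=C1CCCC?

Heavy atoms from the SMILES: 8 C, 1 S.
Implicit hydrogens by atom environment:
  3 × C: 2 H each → 6
  3 × C (aromatic): 1 H each → 3
  1 × C: 3 H
  1 × C (aromatic): no H
  1 × S (aromatic): no H
  Total hydrogens = 12.
Molecular formula: C8H12S

C8H12S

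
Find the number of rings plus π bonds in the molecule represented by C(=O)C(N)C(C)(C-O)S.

1

Molecular formula from the SMILES: C5H11NO2S.
DoU = (2C + 2 + N − H − X)/2 = (2·5 + 2 + 1 − 11 − 0)/2 = 2/2 = 1.
(Structurally: 0 ring(s) + 1 π bond(s) = 1.)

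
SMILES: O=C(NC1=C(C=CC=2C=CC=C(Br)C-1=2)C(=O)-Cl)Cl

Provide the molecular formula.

Heavy atoms from the SMILES: 1 Br, 12 C, 2 Cl, 1 N, 2 O.
Implicit hydrogens by atom environment:
  5 × C (aromatic): 1 H each → 5
  5 × C (aromatic): no H
  2 × C: no H
  2 × Cl: no H
  2 × O: no H
  1 × Br: no H
  1 × N: 1 H
  Total hydrogens = 6.
Molecular formula: C12H6BrCl2NO2

C12H6BrCl2NO2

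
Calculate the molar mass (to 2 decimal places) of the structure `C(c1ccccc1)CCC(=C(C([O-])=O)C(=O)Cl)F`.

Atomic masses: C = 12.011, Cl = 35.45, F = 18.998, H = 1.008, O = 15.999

Molecular formula: C13H11ClFO3-.
M = 13×12.011 + 1×35.45 + 1×18.998 + 11×1.008 + 3×15.999 = 269.68 g/mol.

269.68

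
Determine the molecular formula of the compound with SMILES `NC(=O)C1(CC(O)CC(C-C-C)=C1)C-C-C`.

Heavy atoms from the SMILES: 13 C, 1 N, 2 O.
Implicit hydrogens by atom environment:
  6 × C: 2 H each → 12
  3 × C: no H
  2 × C: 3 H each → 6
  2 × C: 1 H each → 2
  1 × N: 2 H
  1 × O: 1 H
  1 × O: no H
  Total hydrogens = 23.
Molecular formula: C13H23NO2

C13H23NO2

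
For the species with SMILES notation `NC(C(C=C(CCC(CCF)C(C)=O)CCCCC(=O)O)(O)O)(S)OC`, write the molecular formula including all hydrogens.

Heavy atoms from the SMILES: 17 C, 1 F, 1 N, 6 O, 1 S.
Implicit hydrogens by atom environment:
  8 × C: 2 H each → 16
  5 × C: no H
  3 × O: 1 H each → 3
  3 × O: no H
  2 × C: 3 H each → 6
  2 × C: 1 H each → 2
  1 × F: no H
  1 × N: 2 H
  1 × S: 1 H
  Total hydrogens = 30.
Molecular formula: C17H30FNO6S

C17H30FNO6S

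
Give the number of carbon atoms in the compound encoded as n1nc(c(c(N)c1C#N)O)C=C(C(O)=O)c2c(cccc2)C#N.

15

The symbol for carbon appears 15 times in the SMILES. Lowercase c denotes aromatic carbon and counts toward C.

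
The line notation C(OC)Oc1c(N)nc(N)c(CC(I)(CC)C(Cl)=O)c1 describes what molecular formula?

Heavy atoms from the SMILES: 12 C, 1 Cl, 1 I, 3 N, 3 O.
Implicit hydrogens by atom environment:
  4 × C (aromatic): no H
  3 × C: 2 H each → 6
  3 × O: no H
  2 × C: 3 H each → 6
  2 × C: no H
  2 × N: 2 H each → 4
  1 × C (aromatic): 1 H
  1 × Cl: no H
  1 × I: no H
  1 × N (aromatic): no H
  Total hydrogens = 17.
Molecular formula: C12H17ClIN3O3

C12H17ClIN3O3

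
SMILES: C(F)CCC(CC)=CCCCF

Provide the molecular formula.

C10H18F2

Heavy atoms from the SMILES: 10 C, 2 F.
Implicit hydrogens by atom environment:
  7 × C: 2 H each → 14
  2 × F: no H
  1 × C: 3 H
  1 × C: 1 H
  1 × C: no H
  Total hydrogens = 18.
Molecular formula: C10H18F2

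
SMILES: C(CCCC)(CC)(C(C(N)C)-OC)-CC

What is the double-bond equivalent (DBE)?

Molecular formula from the SMILES: C13H29NO.
DoU = (2C + 2 + N − H − X)/2 = (2·13 + 2 + 1 − 29 − 0)/2 = 0/2 = 0.
(Structurally: 0 ring(s) + 0 π bond(s) = 0.)

0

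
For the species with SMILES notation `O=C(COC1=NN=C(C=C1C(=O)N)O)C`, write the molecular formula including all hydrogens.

C8H9N3O4

Heavy atoms from the SMILES: 8 C, 3 N, 4 O.
Implicit hydrogens by atom environment:
  3 × C (aromatic): no H
  3 × O: no H
  2 × C: no H
  2 × N (aromatic): no H
  1 × C: 3 H
  1 × C: 2 H
  1 × C (aromatic): 1 H
  1 × N: 2 H
  1 × O: 1 H
  Total hydrogens = 9.
Molecular formula: C8H9N3O4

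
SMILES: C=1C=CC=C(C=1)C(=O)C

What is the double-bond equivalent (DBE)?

Molecular formula from the SMILES: C8H8O.
DoU = (2C + 2 + N − H − X)/2 = (2·8 + 2 + 0 − 8 − 0)/2 = 10/2 = 5.
(Structurally: 1 ring(s) + 4 π bond(s) = 5.)

5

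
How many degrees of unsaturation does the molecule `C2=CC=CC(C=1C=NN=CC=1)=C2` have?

Molecular formula from the SMILES: C10H8N2.
DoU = (2C + 2 + N − H − X)/2 = (2·10 + 2 + 2 − 8 − 0)/2 = 16/2 = 8.
(Structurally: 2 ring(s) + 6 π bond(s) = 8.)

8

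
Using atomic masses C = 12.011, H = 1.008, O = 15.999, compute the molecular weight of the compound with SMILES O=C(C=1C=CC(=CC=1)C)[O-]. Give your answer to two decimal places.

135.14

Molecular formula: C8H7O2-.
M = 8×12.011 + 7×1.008 + 2×15.999 = 135.14 g/mol.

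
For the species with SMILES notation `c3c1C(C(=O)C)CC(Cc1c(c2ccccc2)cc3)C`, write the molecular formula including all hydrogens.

C19H20O

Heavy atoms from the SMILES: 19 C, 1 O.
Implicit hydrogens by atom environment:
  8 × C (aromatic): 1 H each → 8
  4 × C (aromatic): no H
  2 × C: 3 H each → 6
  2 × C: 2 H each → 4
  2 × C: 1 H each → 2
  1 × C: no H
  1 × O: no H
  Total hydrogens = 20.
Molecular formula: C19H20O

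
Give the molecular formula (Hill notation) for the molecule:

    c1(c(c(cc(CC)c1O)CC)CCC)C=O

Heavy atoms from the SMILES: 14 C, 2 O.
Implicit hydrogens by atom environment:
  5 × C (aromatic): no H
  4 × C: 2 H each → 8
  3 × C: 3 H each → 9
  1 × C (aromatic): 1 H
  1 × C: 1 H
  1 × O: 1 H
  1 × O: no H
  Total hydrogens = 20.
Molecular formula: C14H20O2

C14H20O2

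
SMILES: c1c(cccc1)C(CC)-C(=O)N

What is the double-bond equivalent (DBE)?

Molecular formula from the SMILES: C10H13NO.
DoU = (2C + 2 + N − H − X)/2 = (2·10 + 2 + 1 − 13 − 0)/2 = 10/2 = 5.
(Structurally: 1 ring(s) + 4 π bond(s) = 5.)

5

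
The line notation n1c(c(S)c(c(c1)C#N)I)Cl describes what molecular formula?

Heavy atoms from the SMILES: 6 C, 1 Cl, 1 I, 2 N, 1 S.
Implicit hydrogens by atom environment:
  4 × C (aromatic): no H
  1 × C (aromatic): 1 H
  1 × C: no H
  1 × Cl: no H
  1 × I: no H
  1 × N (aromatic): no H
  1 × N: no H
  1 × S: 1 H
  Total hydrogens = 2.
Molecular formula: C6H2ClIN2S

C6H2ClIN2S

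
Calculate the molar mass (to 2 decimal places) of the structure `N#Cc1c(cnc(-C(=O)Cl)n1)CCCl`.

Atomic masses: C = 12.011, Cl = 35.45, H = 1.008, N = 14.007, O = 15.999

230.05

Molecular formula: C8H5Cl2N3O.
M = 8×12.011 + 2×35.45 + 5×1.008 + 3×14.007 + 1×15.999 = 230.05 g/mol.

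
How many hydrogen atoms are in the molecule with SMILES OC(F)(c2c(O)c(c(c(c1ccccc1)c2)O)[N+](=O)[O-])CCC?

Hydrogens are implicit in SMILES; fill each atom to its normal valence:
  6 × C (aromatic): 1 H each → 6
  6 × C (aromatic): no H
  3 × O: 1 H each → 3
  2 × C: 2 H each → 4
  1 × C: 3 H
  1 × C: no H
  1 × F: no H
  1 × N (charge +1): no H
  1 × O: no H
  1 × O (charge -1): no H
  Total hydrogens = 16.

16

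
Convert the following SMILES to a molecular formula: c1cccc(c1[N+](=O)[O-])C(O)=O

C7H5NO4

Heavy atoms from the SMILES: 7 C, 1 N, 4 O.
Implicit hydrogens by atom environment:
  4 × C (aromatic): 1 H each → 4
  2 × C (aromatic): no H
  2 × O: no H
  1 × C: no H
  1 × N (charge +1): no H
  1 × O: 1 H
  1 × O (charge -1): no H
  Total hydrogens = 5.
Molecular formula: C7H5NO4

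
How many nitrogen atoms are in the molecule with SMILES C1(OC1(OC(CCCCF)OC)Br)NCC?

The symbol for nitrogen appears 1 time in the SMILES.

1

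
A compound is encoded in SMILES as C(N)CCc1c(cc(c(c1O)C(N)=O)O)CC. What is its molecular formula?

Heavy atoms from the SMILES: 12 C, 2 N, 3 O.
Implicit hydrogens by atom environment:
  5 × C (aromatic): no H
  4 × C: 2 H each → 8
  2 × N: 2 H each → 4
  2 × O: 1 H each → 2
  1 × C: 3 H
  1 × C (aromatic): 1 H
  1 × C: no H
  1 × O: no H
  Total hydrogens = 18.
Molecular formula: C12H18N2O3

C12H18N2O3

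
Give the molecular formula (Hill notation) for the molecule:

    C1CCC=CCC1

Heavy atoms from the SMILES: 7 C.
Implicit hydrogens by atom environment:
  5 × C: 2 H each → 10
  2 × C: 1 H each → 2
  Total hydrogens = 12.
Molecular formula: C7H12

C7H12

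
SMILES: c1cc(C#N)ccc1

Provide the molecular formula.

C7H5N

Heavy atoms from the SMILES: 7 C, 1 N.
Implicit hydrogens by atom environment:
  5 × C (aromatic): 1 H each → 5
  1 × C (aromatic): no H
  1 × C: no H
  1 × N: no H
  Total hydrogens = 5.
Molecular formula: C7H5N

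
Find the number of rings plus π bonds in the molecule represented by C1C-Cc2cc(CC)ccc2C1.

Molecular formula from the SMILES: C12H16.
DoU = (2C + 2 + N − H − X)/2 = (2·12 + 2 + 0 − 16 − 0)/2 = 10/2 = 5.
(Structurally: 2 ring(s) + 3 π bond(s) = 5.)

5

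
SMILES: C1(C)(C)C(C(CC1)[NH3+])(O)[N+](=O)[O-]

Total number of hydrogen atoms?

Hydrogens are implicit in SMILES; fill each atom to its normal valence:
  2 × C: 3 H each → 6
  2 × C: 2 H each → 4
  2 × C: no H
  1 × C: 1 H
  1 × N (charge +1): 3 H
  1 × N (charge +1): no H
  1 × O: 1 H
  1 × O: no H
  1 × O (charge -1): no H
  Total hydrogens = 15.

15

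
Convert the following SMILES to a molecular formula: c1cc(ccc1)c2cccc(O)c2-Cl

Heavy atoms from the SMILES: 12 C, 1 Cl, 1 O.
Implicit hydrogens by atom environment:
  8 × C (aromatic): 1 H each → 8
  4 × C (aromatic): no H
  1 × Cl: no H
  1 × O: 1 H
  Total hydrogens = 9.
Molecular formula: C12H9ClO

C12H9ClO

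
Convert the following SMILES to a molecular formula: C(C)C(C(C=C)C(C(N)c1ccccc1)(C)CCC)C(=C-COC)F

C22H34FNO

Heavy atoms from the SMILES: 22 C, 1 F, 1 N, 1 O.
Implicit hydrogens by atom environment:
  5 × C: 2 H each → 10
  5 × C: 1 H each → 5
  5 × C (aromatic): 1 H each → 5
  4 × C: 3 H each → 12
  2 × C: no H
  1 × C (aromatic): no H
  1 × F: no H
  1 × N: 2 H
  1 × O: no H
  Total hydrogens = 34.
Molecular formula: C22H34FNO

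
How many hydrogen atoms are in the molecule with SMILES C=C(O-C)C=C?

8

Hydrogens are implicit in SMILES; fill each atom to its normal valence:
  2 × C: 2 H each → 4
  1 × C: 3 H
  1 × C: 1 H
  1 × C: no H
  1 × O: no H
  Total hydrogens = 8.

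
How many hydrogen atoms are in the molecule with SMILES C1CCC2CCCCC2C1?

18

Hydrogens are implicit in SMILES; fill each atom to its normal valence:
  8 × C: 2 H each → 16
  2 × C: 1 H each → 2
  Total hydrogens = 18.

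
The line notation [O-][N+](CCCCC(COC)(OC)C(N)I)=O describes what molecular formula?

C9H19IN2O4

Heavy atoms from the SMILES: 9 C, 1 I, 2 N, 4 O.
Implicit hydrogens by atom environment:
  5 × C: 2 H each → 10
  3 × O: no H
  2 × C: 3 H each → 6
  1 × C: 1 H
  1 × C: no H
  1 × I: no H
  1 × N: 2 H
  1 × N (charge +1): no H
  1 × O (charge -1): no H
  Total hydrogens = 19.
Molecular formula: C9H19IN2O4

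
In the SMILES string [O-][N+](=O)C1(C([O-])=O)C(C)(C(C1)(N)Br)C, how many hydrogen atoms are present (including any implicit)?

Hydrogens are implicit in SMILES; fill each atom to its normal valence:
  4 × C: no H
  2 × C: 3 H each → 6
  2 × O: no H
  2 × O (charge -1): no H
  1 × Br: no H
  1 × C: 2 H
  1 × N: 2 H
  1 × N (charge +1): no H
  Total hydrogens = 10.

10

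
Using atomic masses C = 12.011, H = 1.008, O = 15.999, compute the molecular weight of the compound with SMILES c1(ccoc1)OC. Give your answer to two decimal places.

98.10

Molecular formula: C5H6O2.
M = 5×12.011 + 6×1.008 + 2×15.999 = 98.10 g/mol.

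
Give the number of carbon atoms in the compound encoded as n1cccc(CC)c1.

7

The symbol for carbon appears 7 times in the SMILES. Lowercase c denotes aromatic carbon and counts toward C.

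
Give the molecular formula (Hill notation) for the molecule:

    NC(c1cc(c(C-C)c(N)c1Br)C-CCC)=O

Heavy atoms from the SMILES: 1 Br, 13 C, 2 N, 1 O.
Implicit hydrogens by atom environment:
  5 × C (aromatic): no H
  4 × C: 2 H each → 8
  2 × C: 3 H each → 6
  2 × N: 2 H each → 4
  1 × Br: no H
  1 × C (aromatic): 1 H
  1 × C: no H
  1 × O: no H
  Total hydrogens = 19.
Molecular formula: C13H19BrN2O

C13H19BrN2O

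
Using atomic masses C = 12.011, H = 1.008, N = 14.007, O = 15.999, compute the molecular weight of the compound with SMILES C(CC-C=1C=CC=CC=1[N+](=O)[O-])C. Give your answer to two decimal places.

179.22

Molecular formula: C10H13NO2.
M = 10×12.011 + 13×1.008 + 1×14.007 + 2×15.999 = 179.22 g/mol.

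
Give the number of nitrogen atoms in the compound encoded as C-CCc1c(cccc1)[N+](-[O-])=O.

The symbol for nitrogen appears 1 time in the SMILES.

1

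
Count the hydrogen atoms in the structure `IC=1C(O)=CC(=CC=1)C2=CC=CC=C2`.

9

Hydrogens are implicit in SMILES; fill each atom to its normal valence:
  8 × C (aromatic): 1 H each → 8
  4 × C (aromatic): no H
  1 × I: no H
  1 × O: 1 H
  Total hydrogens = 9.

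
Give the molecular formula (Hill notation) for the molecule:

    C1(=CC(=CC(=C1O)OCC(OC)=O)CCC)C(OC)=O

C14H18O6

Heavy atoms from the SMILES: 14 C, 6 O.
Implicit hydrogens by atom environment:
  5 × O: no H
  4 × C (aromatic): no H
  3 × C: 3 H each → 9
  3 × C: 2 H each → 6
  2 × C (aromatic): 1 H each → 2
  2 × C: no H
  1 × O: 1 H
  Total hydrogens = 18.
Molecular formula: C14H18O6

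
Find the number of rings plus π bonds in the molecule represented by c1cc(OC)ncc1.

4

Molecular formula from the SMILES: C6H7NO.
DoU = (2C + 2 + N − H − X)/2 = (2·6 + 2 + 1 − 7 − 0)/2 = 8/2 = 4.
(Structurally: 1 ring(s) + 3 π bond(s) = 4.)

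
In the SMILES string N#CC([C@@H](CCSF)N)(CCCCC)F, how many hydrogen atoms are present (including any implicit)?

18

Hydrogens are implicit in SMILES; fill each atom to its normal valence:
  6 × C: 2 H each → 12
  2 × C: no H
  2 × F: no H
  1 × C: 3 H
  1 × C: 1 H
  1 × N: 2 H
  1 × N: no H
  1 × S: no H
  Total hydrogens = 18.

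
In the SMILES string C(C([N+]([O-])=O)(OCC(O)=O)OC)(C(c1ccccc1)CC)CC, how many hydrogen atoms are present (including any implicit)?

Hydrogens are implicit in SMILES; fill each atom to its normal valence:
  5 × C (aromatic): 1 H each → 5
  4 × O: no H
  3 × C: 3 H each → 9
  3 × C: 2 H each → 6
  2 × C: 1 H each → 2
  2 × C: no H
  1 × C (aromatic): no H
  1 × N (charge +1): no H
  1 × O: 1 H
  1 × O (charge -1): no H
  Total hydrogens = 23.

23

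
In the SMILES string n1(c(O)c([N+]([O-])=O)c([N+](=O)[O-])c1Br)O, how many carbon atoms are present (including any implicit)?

The symbol for carbon appears 4 times in the SMILES. Lowercase c denotes aromatic carbon and counts toward C.

4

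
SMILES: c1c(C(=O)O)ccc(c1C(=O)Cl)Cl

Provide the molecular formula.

Heavy atoms from the SMILES: 8 C, 2 Cl, 3 O.
Implicit hydrogens by atom environment:
  3 × C (aromatic): 1 H each → 3
  3 × C (aromatic): no H
  2 × C: no H
  2 × Cl: no H
  2 × O: no H
  1 × O: 1 H
  Total hydrogens = 4.
Molecular formula: C8H4Cl2O3

C8H4Cl2O3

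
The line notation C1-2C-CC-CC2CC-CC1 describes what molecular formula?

C10H18

Heavy atoms from the SMILES: 10 C.
Implicit hydrogens by atom environment:
  8 × C: 2 H each → 16
  2 × C: 1 H each → 2
  Total hydrogens = 18.
Molecular formula: C10H18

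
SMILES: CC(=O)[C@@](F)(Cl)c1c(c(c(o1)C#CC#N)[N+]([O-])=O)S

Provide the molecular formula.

Heavy atoms from the SMILES: 10 C, 1 Cl, 1 F, 2 N, 4 O, 1 S.
Implicit hydrogens by atom environment:
  5 × C: no H
  4 × C (aromatic): no H
  2 × O: no H
  1 × C: 3 H
  1 × Cl: no H
  1 × F: no H
  1 × N (charge +1): no H
  1 × N: no H
  1 × O (aromatic): no H
  1 × O (charge -1): no H
  1 × S: 1 H
  Total hydrogens = 4.
Molecular formula: C10H4ClFN2O4S

C10H4ClFN2O4S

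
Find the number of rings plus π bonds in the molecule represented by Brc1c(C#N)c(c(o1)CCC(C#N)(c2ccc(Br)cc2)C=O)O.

Molecular formula from the SMILES: C16H10Br2N2O3.
DoU = (2C + 2 + N − H − X)/2 = (2·16 + 2 + 2 − 10 − 2)/2 = 24/2 = 12.
(Structurally: 2 ring(s) + 10 π bond(s) = 12.)

12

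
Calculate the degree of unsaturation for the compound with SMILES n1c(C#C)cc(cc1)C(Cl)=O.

Molecular formula from the SMILES: C8H4ClNO.
DoU = (2C + 2 + N − H − X)/2 = (2·8 + 2 + 1 − 4 − 1)/2 = 14/2 = 7.
(Structurally: 1 ring(s) + 6 π bond(s) = 7.)

7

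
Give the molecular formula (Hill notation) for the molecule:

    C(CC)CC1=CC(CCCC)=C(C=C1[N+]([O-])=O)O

Heavy atoms from the SMILES: 14 C, 1 N, 3 O.
Implicit hydrogens by atom environment:
  6 × C: 2 H each → 12
  4 × C (aromatic): no H
  2 × C: 3 H each → 6
  2 × C (aromatic): 1 H each → 2
  1 × N (charge +1): no H
  1 × O: 1 H
  1 × O: no H
  1 × O (charge -1): no H
  Total hydrogens = 21.
Molecular formula: C14H21NO3

C14H21NO3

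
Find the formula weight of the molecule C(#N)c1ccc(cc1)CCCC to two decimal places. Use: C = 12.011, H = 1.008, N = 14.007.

Molecular formula: C11H13N.
M = 11×12.011 + 13×1.008 + 1×14.007 = 159.23 g/mol.

159.23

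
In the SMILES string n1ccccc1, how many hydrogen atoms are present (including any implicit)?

5

Hydrogens are implicit in SMILES; fill each atom to its normal valence:
  5 × C (aromatic): 1 H each → 5
  1 × N (aromatic): no H
  Total hydrogens = 5.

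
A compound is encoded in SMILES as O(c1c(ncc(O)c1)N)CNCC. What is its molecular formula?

Heavy atoms from the SMILES: 8 C, 3 N, 2 O.
Implicit hydrogens by atom environment:
  3 × C (aromatic): no H
  2 × C: 2 H each → 4
  2 × C (aromatic): 1 H each → 2
  1 × C: 3 H
  1 × N: 2 H
  1 × N: 1 H
  1 × N (aromatic): no H
  1 × O: 1 H
  1 × O: no H
  Total hydrogens = 13.
Molecular formula: C8H13N3O2

C8H13N3O2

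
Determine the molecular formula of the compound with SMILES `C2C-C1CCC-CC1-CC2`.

C10H18

Heavy atoms from the SMILES: 10 C.
Implicit hydrogens by atom environment:
  8 × C: 2 H each → 16
  2 × C: 1 H each → 2
  Total hydrogens = 18.
Molecular formula: C10H18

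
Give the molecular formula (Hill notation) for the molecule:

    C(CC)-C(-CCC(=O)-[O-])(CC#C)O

C10H15O3-

Heavy atoms from the SMILES: 10 C, 3 O.
Implicit hydrogens by atom environment:
  5 × C: 2 H each → 10
  3 × C: no H
  1 × C: 3 H
  1 × C: 1 H
  1 × O: 1 H
  1 × O: no H
  1 × O (charge -1): no H
  Total hydrogens = 15.
Net charge -1.
Molecular formula: C10H15O3-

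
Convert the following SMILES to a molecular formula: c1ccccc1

C6H6

Heavy atoms from the SMILES: 6 C.
Implicit hydrogens by atom environment:
  6 × C (aromatic): 1 H each → 6
  Total hydrogens = 6.
Molecular formula: C6H6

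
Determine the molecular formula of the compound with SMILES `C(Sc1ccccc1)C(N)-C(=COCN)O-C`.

C12H18N2O2S

Heavy atoms from the SMILES: 12 C, 2 N, 2 O, 1 S.
Implicit hydrogens by atom environment:
  5 × C (aromatic): 1 H each → 5
  2 × C: 2 H each → 4
  2 × C: 1 H each → 2
  2 × N: 2 H each → 4
  2 × O: no H
  1 × C: 3 H
  1 × C: no H
  1 × C (aromatic): no H
  1 × S: no H
  Total hydrogens = 18.
Molecular formula: C12H18N2O2S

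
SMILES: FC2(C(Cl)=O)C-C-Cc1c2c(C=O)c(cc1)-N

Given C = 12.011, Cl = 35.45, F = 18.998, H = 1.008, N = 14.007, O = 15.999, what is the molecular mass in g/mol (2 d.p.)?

Molecular formula: C12H11ClFNO2.
M = 12×12.011 + 1×35.45 + 1×18.998 + 11×1.008 + 1×14.007 + 2×15.999 = 255.67 g/mol.

255.67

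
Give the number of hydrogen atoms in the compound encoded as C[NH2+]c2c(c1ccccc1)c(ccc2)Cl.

13

Hydrogens are implicit in SMILES; fill each atom to its normal valence:
  8 × C (aromatic): 1 H each → 8
  4 × C (aromatic): no H
  1 × C: 3 H
  1 × Cl: no H
  1 × N (charge +1): 2 H
  Total hydrogens = 13.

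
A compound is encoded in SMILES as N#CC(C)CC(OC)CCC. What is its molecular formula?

Heavy atoms from the SMILES: 9 C, 1 N, 1 O.
Implicit hydrogens by atom environment:
  3 × C: 3 H each → 9
  3 × C: 2 H each → 6
  2 × C: 1 H each → 2
  1 × C: no H
  1 × N: no H
  1 × O: no H
  Total hydrogens = 17.
Molecular formula: C9H17NO

C9H17NO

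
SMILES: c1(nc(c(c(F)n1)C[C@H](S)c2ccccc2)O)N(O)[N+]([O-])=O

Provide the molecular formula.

Heavy atoms from the SMILES: 12 C, 1 F, 4 N, 4 O, 1 S.
Implicit hydrogens by atom environment:
  5 × C (aromatic): 1 H each → 5
  5 × C (aromatic): no H
  2 × N (aromatic): no H
  2 × O: 1 H each → 2
  1 × C: 2 H
  1 × C: 1 H
  1 × F: no H
  1 × N: no H
  1 × N (charge +1): no H
  1 × O: no H
  1 × O (charge -1): no H
  1 × S: 1 H
  Total hydrogens = 11.
Molecular formula: C12H11FN4O4S

C12H11FN4O4S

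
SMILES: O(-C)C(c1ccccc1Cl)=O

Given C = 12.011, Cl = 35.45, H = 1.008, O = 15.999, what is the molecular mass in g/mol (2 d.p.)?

Molecular formula: C8H7ClO2.
M = 8×12.011 + 1×35.45 + 7×1.008 + 2×15.999 = 170.59 g/mol.

170.59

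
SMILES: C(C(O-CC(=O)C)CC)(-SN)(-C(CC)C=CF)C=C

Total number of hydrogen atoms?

Hydrogens are implicit in SMILES; fill each atom to its normal valence:
  5 × C: 1 H each → 5
  4 × C: 2 H each → 8
  3 × C: 3 H each → 9
  2 × C: no H
  2 × O: no H
  1 × F: no H
  1 × N: 2 H
  1 × S: no H
  Total hydrogens = 24.

24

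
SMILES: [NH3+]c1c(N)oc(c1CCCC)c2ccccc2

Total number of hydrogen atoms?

19

Hydrogens are implicit in SMILES; fill each atom to its normal valence:
  5 × C (aromatic): 1 H each → 5
  5 × C (aromatic): no H
  3 × C: 2 H each → 6
  1 × C: 3 H
  1 × N (charge +1): 3 H
  1 × N: 2 H
  1 × O (aromatic): no H
  Total hydrogens = 19.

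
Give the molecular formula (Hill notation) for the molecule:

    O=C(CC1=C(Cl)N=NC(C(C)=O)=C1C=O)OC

Heavy atoms from the SMILES: 10 C, 1 Cl, 2 N, 4 O.
Implicit hydrogens by atom environment:
  4 × C (aromatic): no H
  4 × O: no H
  2 × C: 3 H each → 6
  2 × C: no H
  2 × N (aromatic): no H
  1 × C: 2 H
  1 × C: 1 H
  1 × Cl: no H
  Total hydrogens = 9.
Molecular formula: C10H9ClN2O4

C10H9ClN2O4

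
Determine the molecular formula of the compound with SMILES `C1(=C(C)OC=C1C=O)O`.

Heavy atoms from the SMILES: 6 C, 3 O.
Implicit hydrogens by atom environment:
  3 × C (aromatic): no H
  1 × C: 3 H
  1 × C (aromatic): 1 H
  1 × C: 1 H
  1 × O: 1 H
  1 × O (aromatic): no H
  1 × O: no H
  Total hydrogens = 6.
Molecular formula: C6H6O3

C6H6O3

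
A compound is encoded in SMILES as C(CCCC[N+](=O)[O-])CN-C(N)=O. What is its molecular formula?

Heavy atoms from the SMILES: 7 C, 3 N, 3 O.
Implicit hydrogens by atom environment:
  6 × C: 2 H each → 12
  2 × O: no H
  1 × C: no H
  1 × N: 2 H
  1 × N: 1 H
  1 × N (charge +1): no H
  1 × O (charge -1): no H
  Total hydrogens = 15.
Molecular formula: C7H15N3O3

C7H15N3O3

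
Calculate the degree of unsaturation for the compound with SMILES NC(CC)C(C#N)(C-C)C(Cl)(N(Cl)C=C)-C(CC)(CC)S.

3

Molecular formula from the SMILES: C15H27Cl2N3S.
DoU = (2C + 2 + N − H − X)/2 = (2·15 + 2 + 3 − 27 − 2)/2 = 6/2 = 3.
(Structurally: 0 ring(s) + 3 π bond(s) = 3.)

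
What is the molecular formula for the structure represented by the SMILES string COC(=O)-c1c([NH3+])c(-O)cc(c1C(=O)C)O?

C10H12NO5+

Heavy atoms from the SMILES: 10 C, 1 N, 5 O.
Implicit hydrogens by atom environment:
  5 × C (aromatic): no H
  3 × O: no H
  2 × C: 3 H each → 6
  2 × C: no H
  2 × O: 1 H each → 2
  1 × C (aromatic): 1 H
  1 × N (charge +1): 3 H
  Total hydrogens = 12.
Net charge +1.
Molecular formula: C10H12NO5+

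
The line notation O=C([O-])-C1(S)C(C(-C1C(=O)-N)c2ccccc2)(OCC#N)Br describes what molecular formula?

Heavy atoms from the SMILES: 1 Br, 14 C, 2 N, 4 O, 1 S.
Implicit hydrogens by atom environment:
  5 × C (aromatic): 1 H each → 5
  5 × C: no H
  3 × O: no H
  2 × C: 1 H each → 2
  1 × Br: no H
  1 × C: 2 H
  1 × C (aromatic): no H
  1 × N: 2 H
  1 × N: no H
  1 × O (charge -1): no H
  1 × S: 1 H
  Total hydrogens = 12.
Net charge -1.
Molecular formula: C14H12BrN2O4S-

C14H12BrN2O4S-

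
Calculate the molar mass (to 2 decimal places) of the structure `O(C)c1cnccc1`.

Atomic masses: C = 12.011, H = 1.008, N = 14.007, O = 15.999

Molecular formula: C6H7NO.
M = 6×12.011 + 7×1.008 + 1×14.007 + 1×15.999 = 109.13 g/mol.

109.13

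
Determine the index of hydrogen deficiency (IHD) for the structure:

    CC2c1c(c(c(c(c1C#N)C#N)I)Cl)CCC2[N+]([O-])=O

Molecular formula from the SMILES: C13H9ClIN3O2.
DoU = (2C + 2 + N − H − X)/2 = (2·13 + 2 + 3 − 9 − 2)/2 = 20/2 = 10.
(Structurally: 2 ring(s) + 8 π bond(s) = 10.)

10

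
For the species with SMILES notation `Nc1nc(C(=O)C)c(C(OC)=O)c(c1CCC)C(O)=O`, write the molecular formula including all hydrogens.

C13H16N2O5

Heavy atoms from the SMILES: 13 C, 2 N, 5 O.
Implicit hydrogens by atom environment:
  5 × C (aromatic): no H
  4 × O: no H
  3 × C: 3 H each → 9
  3 × C: no H
  2 × C: 2 H each → 4
  1 × N: 2 H
  1 × N (aromatic): no H
  1 × O: 1 H
  Total hydrogens = 16.
Molecular formula: C13H16N2O5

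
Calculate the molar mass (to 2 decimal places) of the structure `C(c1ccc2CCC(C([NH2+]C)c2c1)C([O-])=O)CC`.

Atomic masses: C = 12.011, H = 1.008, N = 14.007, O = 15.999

Molecular formula: C15H21NO2.
M = 15×12.011 + 21×1.008 + 1×14.007 + 2×15.999 = 247.34 g/mol.

247.34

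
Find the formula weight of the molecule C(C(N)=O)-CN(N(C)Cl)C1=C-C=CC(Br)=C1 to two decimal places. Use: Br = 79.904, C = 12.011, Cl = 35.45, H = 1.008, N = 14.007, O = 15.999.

Molecular formula: C10H13BrClN3O.
M = 1×79.904 + 10×12.011 + 1×35.45 + 13×1.008 + 3×14.007 + 1×15.999 = 306.59 g/mol.

306.59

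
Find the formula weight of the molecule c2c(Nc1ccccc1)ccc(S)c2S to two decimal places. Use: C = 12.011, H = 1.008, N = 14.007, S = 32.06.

233.35

Molecular formula: C12H11NS2.
M = 12×12.011 + 11×1.008 + 1×14.007 + 2×32.06 = 233.35 g/mol.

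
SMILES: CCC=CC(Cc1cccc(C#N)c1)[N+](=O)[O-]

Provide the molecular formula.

C13H14N2O2

Heavy atoms from the SMILES: 13 C, 2 N, 2 O.
Implicit hydrogens by atom environment:
  4 × C (aromatic): 1 H each → 4
  3 × C: 1 H each → 3
  2 × C: 2 H each → 4
  2 × C (aromatic): no H
  1 × C: 3 H
  1 × C: no H
  1 × N (charge +1): no H
  1 × N: no H
  1 × O: no H
  1 × O (charge -1): no H
  Total hydrogens = 14.
Molecular formula: C13H14N2O2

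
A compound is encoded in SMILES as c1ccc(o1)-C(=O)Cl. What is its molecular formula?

Heavy atoms from the SMILES: 5 C, 1 Cl, 2 O.
Implicit hydrogens by atom environment:
  3 × C (aromatic): 1 H each → 3
  1 × C (aromatic): no H
  1 × C: no H
  1 × Cl: no H
  1 × O (aromatic): no H
  1 × O: no H
  Total hydrogens = 3.
Molecular formula: C5H3ClO2

C5H3ClO2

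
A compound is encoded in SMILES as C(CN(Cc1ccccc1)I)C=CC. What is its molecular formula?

C12H16IN

Heavy atoms from the SMILES: 12 C, 1 I, 1 N.
Implicit hydrogens by atom environment:
  5 × C (aromatic): 1 H each → 5
  3 × C: 2 H each → 6
  2 × C: 1 H each → 2
  1 × C: 3 H
  1 × C (aromatic): no H
  1 × I: no H
  1 × N: no H
  Total hydrogens = 16.
Molecular formula: C12H16IN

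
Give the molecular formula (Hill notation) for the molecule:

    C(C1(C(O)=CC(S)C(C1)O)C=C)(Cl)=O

Heavy atoms from the SMILES: 9 C, 1 Cl, 3 O, 1 S.
Implicit hydrogens by atom environment:
  4 × C: 1 H each → 4
  3 × C: no H
  2 × C: 2 H each → 4
  2 × O: 1 H each → 2
  1 × Cl: no H
  1 × O: no H
  1 × S: 1 H
  Total hydrogens = 11.
Molecular formula: C9H11ClO3S

C9H11ClO3S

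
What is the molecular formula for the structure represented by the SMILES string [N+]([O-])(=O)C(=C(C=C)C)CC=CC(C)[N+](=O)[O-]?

C10H14N2O4

Heavy atoms from the SMILES: 10 C, 2 N, 4 O.
Implicit hydrogens by atom environment:
  4 × C: 1 H each → 4
  2 × C: 3 H each → 6
  2 × C: 2 H each → 4
  2 × C: no H
  2 × N (charge +1): no H
  2 × O: no H
  2 × O (charge -1): no H
  Total hydrogens = 14.
Molecular formula: C10H14N2O4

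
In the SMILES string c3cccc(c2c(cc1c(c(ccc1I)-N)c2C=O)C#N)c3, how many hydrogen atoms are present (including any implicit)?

Hydrogens are implicit in SMILES; fill each atom to its normal valence:
  8 × C (aromatic): 1 H each → 8
  8 × C (aromatic): no H
  1 × C: 1 H
  1 × C: no H
  1 × I: no H
  1 × N: 2 H
  1 × N: no H
  1 × O: no H
  Total hydrogens = 11.

11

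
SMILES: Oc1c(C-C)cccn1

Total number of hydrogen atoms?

9

Hydrogens are implicit in SMILES; fill each atom to its normal valence:
  3 × C (aromatic): 1 H each → 3
  2 × C (aromatic): no H
  1 × C: 3 H
  1 × C: 2 H
  1 × N (aromatic): no H
  1 × O: 1 H
  Total hydrogens = 9.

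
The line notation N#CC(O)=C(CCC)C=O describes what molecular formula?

C7H9NO2

Heavy atoms from the SMILES: 7 C, 1 N, 2 O.
Implicit hydrogens by atom environment:
  3 × C: no H
  2 × C: 2 H each → 4
  1 × C: 3 H
  1 × C: 1 H
  1 × N: no H
  1 × O: 1 H
  1 × O: no H
  Total hydrogens = 9.
Molecular formula: C7H9NO2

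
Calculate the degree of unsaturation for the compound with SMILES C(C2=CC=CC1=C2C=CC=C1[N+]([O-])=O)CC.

Molecular formula from the SMILES: C13H13NO2.
DoU = (2C + 2 + N − H − X)/2 = (2·13 + 2 + 1 − 13 − 0)/2 = 16/2 = 8.
(Structurally: 2 ring(s) + 6 π bond(s) = 8.)

8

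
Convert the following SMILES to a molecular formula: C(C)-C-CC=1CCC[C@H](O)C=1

Heavy atoms from the SMILES: 10 C, 1 O.
Implicit hydrogens by atom environment:
  6 × C: 2 H each → 12
  2 × C: 1 H each → 2
  1 × C: 3 H
  1 × C: no H
  1 × O: 1 H
  Total hydrogens = 18.
Molecular formula: C10H18O

C10H18O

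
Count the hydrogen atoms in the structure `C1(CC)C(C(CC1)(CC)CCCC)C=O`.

Hydrogens are implicit in SMILES; fill each atom to its normal valence:
  7 × C: 2 H each → 14
  3 × C: 3 H each → 9
  3 × C: 1 H each → 3
  1 × C: no H
  1 × O: no H
  Total hydrogens = 26.

26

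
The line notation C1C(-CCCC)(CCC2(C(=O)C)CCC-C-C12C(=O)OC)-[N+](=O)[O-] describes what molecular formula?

Heavy atoms from the SMILES: 18 C, 1 N, 5 O.
Implicit hydrogens by atom environment:
  10 × C: 2 H each → 20
  5 × C: no H
  4 × O: no H
  3 × C: 3 H each → 9
  1 × N (charge +1): no H
  1 × O (charge -1): no H
  Total hydrogens = 29.
Molecular formula: C18H29NO5

C18H29NO5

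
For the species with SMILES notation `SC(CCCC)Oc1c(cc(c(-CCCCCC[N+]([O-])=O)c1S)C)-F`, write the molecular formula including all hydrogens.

C18H28FNO3S2

Heavy atoms from the SMILES: 18 C, 1 F, 1 N, 3 O, 2 S.
Implicit hydrogens by atom environment:
  9 × C: 2 H each → 18
  5 × C (aromatic): no H
  2 × C: 3 H each → 6
  2 × O: no H
  2 × S: 1 H each → 2
  1 × C (aromatic): 1 H
  1 × C: 1 H
  1 × F: no H
  1 × N (charge +1): no H
  1 × O (charge -1): no H
  Total hydrogens = 28.
Molecular formula: C18H28FNO3S2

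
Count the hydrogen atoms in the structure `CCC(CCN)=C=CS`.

13

Hydrogens are implicit in SMILES; fill each atom to its normal valence:
  3 × C: 2 H each → 6
  2 × C: no H
  1 × C: 3 H
  1 × C: 1 H
  1 × N: 2 H
  1 × S: 1 H
  Total hydrogens = 13.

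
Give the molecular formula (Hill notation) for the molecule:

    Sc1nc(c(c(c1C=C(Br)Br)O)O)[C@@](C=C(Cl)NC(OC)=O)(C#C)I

C14H10Br2ClIN2O4S

Heavy atoms from the SMILES: 2 Br, 14 C, 1 Cl, 1 I, 2 N, 4 O, 1 S.
Implicit hydrogens by atom environment:
  5 × C (aromatic): no H
  5 × C: no H
  3 × C: 1 H each → 3
  2 × Br: no H
  2 × O: 1 H each → 2
  2 × O: no H
  1 × C: 3 H
  1 × Cl: no H
  1 × I: no H
  1 × N: 1 H
  1 × N (aromatic): no H
  1 × S: 1 H
  Total hydrogens = 10.
Molecular formula: C14H10Br2ClIN2O4S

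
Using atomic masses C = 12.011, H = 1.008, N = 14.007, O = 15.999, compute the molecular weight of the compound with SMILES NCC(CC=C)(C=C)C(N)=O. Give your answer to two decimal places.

154.21

Molecular formula: C8H14N2O.
M = 8×12.011 + 14×1.008 + 2×14.007 + 1×15.999 = 154.21 g/mol.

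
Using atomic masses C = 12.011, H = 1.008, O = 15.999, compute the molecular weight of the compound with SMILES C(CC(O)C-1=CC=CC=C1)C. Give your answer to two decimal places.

150.22

Molecular formula: C10H14O.
M = 10×12.011 + 14×1.008 + 1×15.999 = 150.22 g/mol.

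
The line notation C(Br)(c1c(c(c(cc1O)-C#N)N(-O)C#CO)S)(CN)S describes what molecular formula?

C11H10BrN3O3S2

Heavy atoms from the SMILES: 1 Br, 11 C, 3 N, 3 O, 2 S.
Implicit hydrogens by atom environment:
  5 × C (aromatic): no H
  4 × C: no H
  3 × O: 1 H each → 3
  2 × N: no H
  2 × S: 1 H each → 2
  1 × Br: no H
  1 × C: 2 H
  1 × C (aromatic): 1 H
  1 × N: 2 H
  Total hydrogens = 10.
Molecular formula: C11H10BrN3O3S2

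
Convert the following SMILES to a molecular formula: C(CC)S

C3H8S

Heavy atoms from the SMILES: 3 C, 1 S.
Implicit hydrogens by atom environment:
  2 × C: 2 H each → 4
  1 × C: 3 H
  1 × S: 1 H
  Total hydrogens = 8.
Molecular formula: C3H8S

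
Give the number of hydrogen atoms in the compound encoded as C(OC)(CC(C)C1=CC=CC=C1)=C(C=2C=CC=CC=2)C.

22

Hydrogens are implicit in SMILES; fill each atom to its normal valence:
  10 × C (aromatic): 1 H each → 10
  3 × C: 3 H each → 9
  2 × C: no H
  2 × C (aromatic): no H
  1 × C: 2 H
  1 × C: 1 H
  1 × O: no H
  Total hydrogens = 22.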